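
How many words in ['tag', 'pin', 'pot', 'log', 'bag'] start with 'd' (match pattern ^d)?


Pattern ^d anchors to start of word. Check which words begin with 'd':
  'tag' -> no
  'pin' -> no
  'pot' -> no
  'log' -> no
  'bag' -> no
Matching words: []
Count: 0

0


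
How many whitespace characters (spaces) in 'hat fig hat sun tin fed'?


\s matches whitespace characters (spaces, tabs, etc.).
Text: 'hat fig hat sun tin fed'
This text has 6 words separated by spaces.
Number of spaces = number of words - 1 = 6 - 1 = 5

5


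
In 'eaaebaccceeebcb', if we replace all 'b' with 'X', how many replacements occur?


re.sub('b', 'X', text) replaces every occurrence of 'b' with 'X'.
Text: 'eaaebaccceeebcb'
Scanning for 'b':
  pos 4: 'b' -> replacement #1
  pos 12: 'b' -> replacement #2
  pos 14: 'b' -> replacement #3
Total replacements: 3

3


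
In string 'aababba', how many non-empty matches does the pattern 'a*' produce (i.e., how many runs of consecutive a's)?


Pattern 'a*' matches zero or more a's. We want non-empty runs of consecutive a's.
String: 'aababba'
Walking through the string to find runs of a's:
  Run 1: positions 0-1 -> 'aa'
  Run 2: positions 3-3 -> 'a'
  Run 3: positions 6-6 -> 'a'
Non-empty runs found: ['aa', 'a', 'a']
Count: 3

3


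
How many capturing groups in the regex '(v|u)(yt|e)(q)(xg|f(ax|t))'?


To count capturing groups, count each '(' that starts a group.
Pattern: '(v|u)(yt|e)(q)(xg|f(ax|t))'
Walking through the pattern:
  Position 0: '(' -> group #1
  Position 5: '(' -> group #2
  Position 11: '(' -> group #3
  Position 14: '(' -> group #4
  Position 19: '(' -> group #5
Total capturing groups: 5

5


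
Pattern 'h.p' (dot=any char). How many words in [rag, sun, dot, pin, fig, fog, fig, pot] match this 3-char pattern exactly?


Pattern 'h.p' means: starts with 'h', any single char, ends with 'p'.
Checking each word (must be exactly 3 chars):
  'rag' (len=3): no
  'sun' (len=3): no
  'dot' (len=3): no
  'pin' (len=3): no
  'fig' (len=3): no
  'fog' (len=3): no
  'fig' (len=3): no
  'pot' (len=3): no
Matching words: []
Total: 0

0


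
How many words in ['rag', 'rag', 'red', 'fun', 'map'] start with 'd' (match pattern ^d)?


Pattern ^d anchors to start of word. Check which words begin with 'd':
  'rag' -> no
  'rag' -> no
  'red' -> no
  'fun' -> no
  'map' -> no
Matching words: []
Count: 0

0


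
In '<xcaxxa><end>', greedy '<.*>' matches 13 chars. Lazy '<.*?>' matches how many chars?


Greedy '<.*>' tries to match as MUCH as possible.
Lazy '<.*?>' tries to match as LITTLE as possible.

String: '<xcaxxa><end>'
Greedy '<.*>' starts at first '<' and extends to the LAST '>': '<xcaxxa><end>' (13 chars)
Lazy '<.*?>' starts at first '<' and stops at the FIRST '>': '<xcaxxa>' (8 chars)

8


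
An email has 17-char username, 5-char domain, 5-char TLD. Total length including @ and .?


An email address has format: username@domain.tld
Username length: 17
'@' character: 1
Domain length: 5
'.' character: 1
TLD length: 5
Total = 17 + 1 + 5 + 1 + 5 = 29

29


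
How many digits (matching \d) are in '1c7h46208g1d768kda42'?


\d matches any digit 0-9.
Scanning '1c7h46208g1d768kda42':
  pos 0: '1' -> DIGIT
  pos 2: '7' -> DIGIT
  pos 4: '4' -> DIGIT
  pos 5: '6' -> DIGIT
  pos 6: '2' -> DIGIT
  pos 7: '0' -> DIGIT
  pos 8: '8' -> DIGIT
  pos 10: '1' -> DIGIT
  pos 12: '7' -> DIGIT
  pos 13: '6' -> DIGIT
  pos 14: '8' -> DIGIT
  pos 18: '4' -> DIGIT
  pos 19: '2' -> DIGIT
Digits found: ['1', '7', '4', '6', '2', '0', '8', '1', '7', '6', '8', '4', '2']
Total: 13

13


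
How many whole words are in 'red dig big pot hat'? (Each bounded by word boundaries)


Word boundaries (\b) mark the start/end of each word.
Text: 'red dig big pot hat'
Splitting by whitespace:
  Word 1: 'red'
  Word 2: 'dig'
  Word 3: 'big'
  Word 4: 'pot'
  Word 5: 'hat'
Total whole words: 5

5


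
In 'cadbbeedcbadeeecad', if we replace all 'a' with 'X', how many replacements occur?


re.sub('a', 'X', text) replaces every occurrence of 'a' with 'X'.
Text: 'cadbbeedcbadeeecad'
Scanning for 'a':
  pos 1: 'a' -> replacement #1
  pos 10: 'a' -> replacement #2
  pos 16: 'a' -> replacement #3
Total replacements: 3

3


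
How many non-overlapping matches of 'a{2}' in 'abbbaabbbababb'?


Pattern 'a{2}' matches exactly 2 consecutive a's (greedy, non-overlapping).
String: 'abbbaabbbababb'
Scanning for runs of a's:
  Run at pos 0: 'a' (length 1) -> 0 match(es)
  Run at pos 4: 'aa' (length 2) -> 1 match(es)
  Run at pos 9: 'a' (length 1) -> 0 match(es)
  Run at pos 11: 'a' (length 1) -> 0 match(es)
Matches found: ['aa']
Total: 1

1


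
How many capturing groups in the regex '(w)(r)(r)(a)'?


To count capturing groups, count each '(' that starts a group.
Pattern: '(w)(r)(r)(a)'
Walking through the pattern:
  Position 0: '(' -> group #1
  Position 3: '(' -> group #2
  Position 6: '(' -> group #3
  Position 9: '(' -> group #4
Total capturing groups: 4

4


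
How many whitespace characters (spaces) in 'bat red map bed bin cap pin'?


\s matches whitespace characters (spaces, tabs, etc.).
Text: 'bat red map bed bin cap pin'
This text has 7 words separated by spaces.
Number of spaces = number of words - 1 = 7 - 1 = 6

6


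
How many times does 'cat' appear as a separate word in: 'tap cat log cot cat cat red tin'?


Scanning each word for exact match 'cat':
  Word 1: 'tap' -> no
  Word 2: 'cat' -> MATCH
  Word 3: 'log' -> no
  Word 4: 'cot' -> no
  Word 5: 'cat' -> MATCH
  Word 6: 'cat' -> MATCH
  Word 7: 'red' -> no
  Word 8: 'tin' -> no
Total matches: 3

3


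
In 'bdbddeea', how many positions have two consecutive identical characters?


Looking for consecutive identical characters in 'bdbddeea':
  pos 0-1: 'b' vs 'd' -> different
  pos 1-2: 'd' vs 'b' -> different
  pos 2-3: 'b' vs 'd' -> different
  pos 3-4: 'd' vs 'd' -> MATCH ('dd')
  pos 4-5: 'd' vs 'e' -> different
  pos 5-6: 'e' vs 'e' -> MATCH ('ee')
  pos 6-7: 'e' vs 'a' -> different
Consecutive identical pairs: ['dd', 'ee']
Count: 2

2


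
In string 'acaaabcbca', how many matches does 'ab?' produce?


Pattern 'ab?' matches 'a' optionally followed by 'b'.
String: 'acaaabcbca'
Scanning left to right for 'a' then checking next char:
  Match 1: 'a' (a not followed by b)
  Match 2: 'a' (a not followed by b)
  Match 3: 'a' (a not followed by b)
  Match 4: 'ab' (a followed by b)
  Match 5: 'a' (a not followed by b)
Total matches: 5

5


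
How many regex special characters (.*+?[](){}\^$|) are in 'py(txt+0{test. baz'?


Regex special characters are: . * + ? [ ] ( ) { } \ ^ $ |
Scanning 'py(txt+0{test. baz':
  pos 2: '(' -> SPECIAL
  pos 6: '+' -> SPECIAL
  pos 8: '{' -> SPECIAL
  pos 13: '.' -> SPECIAL
Special chars found: ['(', '+', '{', '.']
Total: 4

4


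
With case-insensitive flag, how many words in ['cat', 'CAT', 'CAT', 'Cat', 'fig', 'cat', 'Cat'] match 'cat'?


Case-insensitive matching: compare each word's lowercase form to 'cat'.
  'cat' -> lower='cat' -> MATCH
  'CAT' -> lower='cat' -> MATCH
  'CAT' -> lower='cat' -> MATCH
  'Cat' -> lower='cat' -> MATCH
  'fig' -> lower='fig' -> no
  'cat' -> lower='cat' -> MATCH
  'Cat' -> lower='cat' -> MATCH
Matches: ['cat', 'CAT', 'CAT', 'Cat', 'cat', 'Cat']
Count: 6

6


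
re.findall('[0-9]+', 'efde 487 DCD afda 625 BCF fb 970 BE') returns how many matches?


Pattern '[0-9]+' finds one or more digits.
Text: 'efde 487 DCD afda 625 BCF fb 970 BE'
Scanning for matches:
  Match 1: '487'
  Match 2: '625'
  Match 3: '970'
Total matches: 3

3


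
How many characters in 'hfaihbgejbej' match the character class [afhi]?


Character class [afhi] matches any of: {a, f, h, i}
Scanning string 'hfaihbgejbej' character by character:
  pos 0: 'h' -> MATCH
  pos 1: 'f' -> MATCH
  pos 2: 'a' -> MATCH
  pos 3: 'i' -> MATCH
  pos 4: 'h' -> MATCH
  pos 5: 'b' -> no
  pos 6: 'g' -> no
  pos 7: 'e' -> no
  pos 8: 'j' -> no
  pos 9: 'b' -> no
  pos 10: 'e' -> no
  pos 11: 'j' -> no
Total matches: 5

5


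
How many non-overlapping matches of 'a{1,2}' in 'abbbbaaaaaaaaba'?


Pattern 'a{1,2}' matches between 1 and 2 consecutive a's (greedy).
String: 'abbbbaaaaaaaaba'
Finding runs of a's and applying greedy matching:
  Run at pos 0: 'a' (length 1)
  Run at pos 5: 'aaaaaaaa' (length 8)
  Run at pos 14: 'a' (length 1)
Matches: ['a', 'aa', 'aa', 'aa', 'aa', 'a']
Count: 6

6


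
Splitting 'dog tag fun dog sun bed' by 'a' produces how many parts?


Splitting by 'a' breaks the string at each occurrence of the separator.
Text: 'dog tag fun dog sun bed'
Parts after split:
  Part 1: 'dog t'
  Part 2: 'g fun dog sun bed'
Total parts: 2

2


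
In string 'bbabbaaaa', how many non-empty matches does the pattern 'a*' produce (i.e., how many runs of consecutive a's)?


Pattern 'a*' matches zero or more a's. We want non-empty runs of consecutive a's.
String: 'bbabbaaaa'
Walking through the string to find runs of a's:
  Run 1: positions 2-2 -> 'a'
  Run 2: positions 5-8 -> 'aaaa'
Non-empty runs found: ['a', 'aaaa']
Count: 2

2


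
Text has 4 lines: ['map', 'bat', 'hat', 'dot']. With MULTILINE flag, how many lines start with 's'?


With MULTILINE flag, ^ matches the start of each line.
Lines: ['map', 'bat', 'hat', 'dot']
Checking which lines start with 's':
  Line 1: 'map' -> no
  Line 2: 'bat' -> no
  Line 3: 'hat' -> no
  Line 4: 'dot' -> no
Matching lines: []
Count: 0

0


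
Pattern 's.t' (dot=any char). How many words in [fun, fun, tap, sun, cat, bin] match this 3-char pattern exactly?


Pattern 's.t' means: starts with 's', any single char, ends with 't'.
Checking each word (must be exactly 3 chars):
  'fun' (len=3): no
  'fun' (len=3): no
  'tap' (len=3): no
  'sun' (len=3): no
  'cat' (len=3): no
  'bin' (len=3): no
Matching words: []
Total: 0

0


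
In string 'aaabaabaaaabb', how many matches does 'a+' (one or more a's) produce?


Pattern 'a+' matches one or more consecutive a's.
String: 'aaabaabaaaabb'
Scanning for runs of a:
  Match 1: 'aaa' (length 3)
  Match 2: 'aa' (length 2)
  Match 3: 'aaaa' (length 4)
Total matches: 3

3


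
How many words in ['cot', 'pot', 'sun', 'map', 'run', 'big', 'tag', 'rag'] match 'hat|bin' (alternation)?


Alternation 'hat|bin' matches either 'hat' or 'bin'.
Checking each word:
  'cot' -> no
  'pot' -> no
  'sun' -> no
  'map' -> no
  'run' -> no
  'big' -> no
  'tag' -> no
  'rag' -> no
Matches: []
Count: 0

0


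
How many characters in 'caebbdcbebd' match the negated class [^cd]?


Negated class [^cd] matches any char NOT in {c, d}
Scanning 'caebbdcbebd':
  pos 0: 'c' -> no (excluded)
  pos 1: 'a' -> MATCH
  pos 2: 'e' -> MATCH
  pos 3: 'b' -> MATCH
  pos 4: 'b' -> MATCH
  pos 5: 'd' -> no (excluded)
  pos 6: 'c' -> no (excluded)
  pos 7: 'b' -> MATCH
  pos 8: 'e' -> MATCH
  pos 9: 'b' -> MATCH
  pos 10: 'd' -> no (excluded)
Total matches: 7

7


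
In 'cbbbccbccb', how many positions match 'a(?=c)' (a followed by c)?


Lookahead 'a(?=c)' matches 'a' only when followed by 'c'.
String: 'cbbbccbccb'
Checking each position where char is 'a':
Matching positions: []
Count: 0

0


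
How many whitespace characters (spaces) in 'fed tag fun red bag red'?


\s matches whitespace characters (spaces, tabs, etc.).
Text: 'fed tag fun red bag red'
This text has 6 words separated by spaces.
Number of spaces = number of words - 1 = 6 - 1 = 5

5


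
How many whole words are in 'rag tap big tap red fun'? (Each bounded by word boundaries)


Word boundaries (\b) mark the start/end of each word.
Text: 'rag tap big tap red fun'
Splitting by whitespace:
  Word 1: 'rag'
  Word 2: 'tap'
  Word 3: 'big'
  Word 4: 'tap'
  Word 5: 'red'
  Word 6: 'fun'
Total whole words: 6

6


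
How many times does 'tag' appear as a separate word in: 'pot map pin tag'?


Scanning each word for exact match 'tag':
  Word 1: 'pot' -> no
  Word 2: 'map' -> no
  Word 3: 'pin' -> no
  Word 4: 'tag' -> MATCH
Total matches: 1

1


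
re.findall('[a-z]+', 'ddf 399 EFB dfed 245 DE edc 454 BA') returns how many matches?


Pattern '[a-z]+' finds one or more lowercase letters.
Text: 'ddf 399 EFB dfed 245 DE edc 454 BA'
Scanning for matches:
  Match 1: 'ddf'
  Match 2: 'dfed'
  Match 3: 'edc'
Total matches: 3

3


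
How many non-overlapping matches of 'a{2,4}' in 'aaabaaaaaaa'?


Pattern 'a{2,4}' matches between 2 and 4 consecutive a's (greedy).
String: 'aaabaaaaaaa'
Finding runs of a's and applying greedy matching:
  Run at pos 0: 'aaa' (length 3)
  Run at pos 4: 'aaaaaaa' (length 7)
Matches: ['aaa', 'aaaa', 'aaa']
Count: 3

3


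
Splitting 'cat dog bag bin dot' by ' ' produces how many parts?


Splitting by ' ' breaks the string at each occurrence of the separator.
Text: 'cat dog bag bin dot'
Parts after split:
  Part 1: 'cat'
  Part 2: 'dog'
  Part 3: 'bag'
  Part 4: 'bin'
  Part 5: 'dot'
Total parts: 5

5


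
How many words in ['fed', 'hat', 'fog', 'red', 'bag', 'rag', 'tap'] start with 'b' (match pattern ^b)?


Pattern ^b anchors to start of word. Check which words begin with 'b':
  'fed' -> no
  'hat' -> no
  'fog' -> no
  'red' -> no
  'bag' -> MATCH (starts with 'b')
  'rag' -> no
  'tap' -> no
Matching words: ['bag']
Count: 1

1


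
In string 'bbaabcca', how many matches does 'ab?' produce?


Pattern 'ab?' matches 'a' optionally followed by 'b'.
String: 'bbaabcca'
Scanning left to right for 'a' then checking next char:
  Match 1: 'a' (a not followed by b)
  Match 2: 'ab' (a followed by b)
  Match 3: 'a' (a not followed by b)
Total matches: 3

3


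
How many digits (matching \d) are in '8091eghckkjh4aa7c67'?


\d matches any digit 0-9.
Scanning '8091eghckkjh4aa7c67':
  pos 0: '8' -> DIGIT
  pos 1: '0' -> DIGIT
  pos 2: '9' -> DIGIT
  pos 3: '1' -> DIGIT
  pos 12: '4' -> DIGIT
  pos 15: '7' -> DIGIT
  pos 17: '6' -> DIGIT
  pos 18: '7' -> DIGIT
Digits found: ['8', '0', '9', '1', '4', '7', '6', '7']
Total: 8

8


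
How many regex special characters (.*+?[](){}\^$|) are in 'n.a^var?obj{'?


Regex special characters are: . * + ? [ ] ( ) { } \ ^ $ |
Scanning 'n.a^var?obj{':
  pos 1: '.' -> SPECIAL
  pos 3: '^' -> SPECIAL
  pos 7: '?' -> SPECIAL
  pos 11: '{' -> SPECIAL
Special chars found: ['.', '^', '?', '{']
Total: 4

4


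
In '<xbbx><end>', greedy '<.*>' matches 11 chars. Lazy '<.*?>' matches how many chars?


Greedy '<.*>' tries to match as MUCH as possible.
Lazy '<.*?>' tries to match as LITTLE as possible.

String: '<xbbx><end>'
Greedy '<.*>' starts at first '<' and extends to the LAST '>': '<xbbx><end>' (11 chars)
Lazy '<.*?>' starts at first '<' and stops at the FIRST '>': '<xbbx>' (6 chars)

6


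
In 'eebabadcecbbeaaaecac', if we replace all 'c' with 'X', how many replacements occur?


re.sub('c', 'X', text) replaces every occurrence of 'c' with 'X'.
Text: 'eebabadcecbbeaaaecac'
Scanning for 'c':
  pos 7: 'c' -> replacement #1
  pos 9: 'c' -> replacement #2
  pos 17: 'c' -> replacement #3
  pos 19: 'c' -> replacement #4
Total replacements: 4

4


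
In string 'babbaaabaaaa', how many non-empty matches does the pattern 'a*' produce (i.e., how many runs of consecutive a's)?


Pattern 'a*' matches zero or more a's. We want non-empty runs of consecutive a's.
String: 'babbaaabaaaa'
Walking through the string to find runs of a's:
  Run 1: positions 1-1 -> 'a'
  Run 2: positions 4-6 -> 'aaa'
  Run 3: positions 8-11 -> 'aaaa'
Non-empty runs found: ['a', 'aaa', 'aaaa']
Count: 3

3


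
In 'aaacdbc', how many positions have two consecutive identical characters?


Looking for consecutive identical characters in 'aaacdbc':
  pos 0-1: 'a' vs 'a' -> MATCH ('aa')
  pos 1-2: 'a' vs 'a' -> MATCH ('aa')
  pos 2-3: 'a' vs 'c' -> different
  pos 3-4: 'c' vs 'd' -> different
  pos 4-5: 'd' vs 'b' -> different
  pos 5-6: 'b' vs 'c' -> different
Consecutive identical pairs: ['aa', 'aa']
Count: 2

2


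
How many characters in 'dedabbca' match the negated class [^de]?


Negated class [^de] matches any char NOT in {d, e}
Scanning 'dedabbca':
  pos 0: 'd' -> no (excluded)
  pos 1: 'e' -> no (excluded)
  pos 2: 'd' -> no (excluded)
  pos 3: 'a' -> MATCH
  pos 4: 'b' -> MATCH
  pos 5: 'b' -> MATCH
  pos 6: 'c' -> MATCH
  pos 7: 'a' -> MATCH
Total matches: 5

5


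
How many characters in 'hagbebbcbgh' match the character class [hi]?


Character class [hi] matches any of: {h, i}
Scanning string 'hagbebbcbgh' character by character:
  pos 0: 'h' -> MATCH
  pos 1: 'a' -> no
  pos 2: 'g' -> no
  pos 3: 'b' -> no
  pos 4: 'e' -> no
  pos 5: 'b' -> no
  pos 6: 'b' -> no
  pos 7: 'c' -> no
  pos 8: 'b' -> no
  pos 9: 'g' -> no
  pos 10: 'h' -> MATCH
Total matches: 2

2


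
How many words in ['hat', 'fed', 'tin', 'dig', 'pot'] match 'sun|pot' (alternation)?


Alternation 'sun|pot' matches either 'sun' or 'pot'.
Checking each word:
  'hat' -> no
  'fed' -> no
  'tin' -> no
  'dig' -> no
  'pot' -> MATCH
Matches: ['pot']
Count: 1

1


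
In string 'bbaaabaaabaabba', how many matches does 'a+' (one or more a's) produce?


Pattern 'a+' matches one or more consecutive a's.
String: 'bbaaabaaabaabba'
Scanning for runs of a:
  Match 1: 'aaa' (length 3)
  Match 2: 'aaa' (length 3)
  Match 3: 'aa' (length 2)
  Match 4: 'a' (length 1)
Total matches: 4

4


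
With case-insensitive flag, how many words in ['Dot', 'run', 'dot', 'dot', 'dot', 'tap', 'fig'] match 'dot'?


Case-insensitive matching: compare each word's lowercase form to 'dot'.
  'Dot' -> lower='dot' -> MATCH
  'run' -> lower='run' -> no
  'dot' -> lower='dot' -> MATCH
  'dot' -> lower='dot' -> MATCH
  'dot' -> lower='dot' -> MATCH
  'tap' -> lower='tap' -> no
  'fig' -> lower='fig' -> no
Matches: ['Dot', 'dot', 'dot', 'dot']
Count: 4

4


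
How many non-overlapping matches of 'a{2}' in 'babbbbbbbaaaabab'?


Pattern 'a{2}' matches exactly 2 consecutive a's (greedy, non-overlapping).
String: 'babbbbbbbaaaabab'
Scanning for runs of a's:
  Run at pos 1: 'a' (length 1) -> 0 match(es)
  Run at pos 9: 'aaaa' (length 4) -> 2 match(es)
  Run at pos 14: 'a' (length 1) -> 0 match(es)
Matches found: ['aa', 'aa']
Total: 2

2


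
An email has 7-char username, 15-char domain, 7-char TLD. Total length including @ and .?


An email address has format: username@domain.tld
Username length: 7
'@' character: 1
Domain length: 15
'.' character: 1
TLD length: 7
Total = 7 + 1 + 15 + 1 + 7 = 31

31


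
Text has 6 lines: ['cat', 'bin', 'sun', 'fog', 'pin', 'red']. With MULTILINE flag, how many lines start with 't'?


With MULTILINE flag, ^ matches the start of each line.
Lines: ['cat', 'bin', 'sun', 'fog', 'pin', 'red']
Checking which lines start with 't':
  Line 1: 'cat' -> no
  Line 2: 'bin' -> no
  Line 3: 'sun' -> no
  Line 4: 'fog' -> no
  Line 5: 'pin' -> no
  Line 6: 'red' -> no
Matching lines: []
Count: 0

0


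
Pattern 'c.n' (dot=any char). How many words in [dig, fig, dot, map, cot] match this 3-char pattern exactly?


Pattern 'c.n' means: starts with 'c', any single char, ends with 'n'.
Checking each word (must be exactly 3 chars):
  'dig' (len=3): no
  'fig' (len=3): no
  'dot' (len=3): no
  'map' (len=3): no
  'cot' (len=3): no
Matching words: []
Total: 0

0


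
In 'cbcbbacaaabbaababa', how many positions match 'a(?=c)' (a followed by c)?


Lookahead 'a(?=c)' matches 'a' only when followed by 'c'.
String: 'cbcbbacaaabbaababa'
Checking each position where char is 'a':
  pos 5: 'a' -> MATCH (next='c')
  pos 7: 'a' -> no (next='a')
  pos 8: 'a' -> no (next='a')
  pos 9: 'a' -> no (next='b')
  pos 12: 'a' -> no (next='a')
  pos 13: 'a' -> no (next='b')
  pos 15: 'a' -> no (next='b')
Matching positions: [5]
Count: 1

1


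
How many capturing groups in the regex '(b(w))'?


To count capturing groups, count each '(' that starts a group.
Pattern: '(b(w))'
Walking through the pattern:
  Position 0: '(' -> group #1
  Position 2: '(' -> group #2
Total capturing groups: 2

2


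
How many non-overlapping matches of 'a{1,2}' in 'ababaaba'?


Pattern 'a{1,2}' matches between 1 and 2 consecutive a's (greedy).
String: 'ababaaba'
Finding runs of a's and applying greedy matching:
  Run at pos 0: 'a' (length 1)
  Run at pos 2: 'a' (length 1)
  Run at pos 4: 'aa' (length 2)
  Run at pos 7: 'a' (length 1)
Matches: ['a', 'a', 'aa', 'a']
Count: 4

4


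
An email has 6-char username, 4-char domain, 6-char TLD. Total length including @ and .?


An email address has format: username@domain.tld
Username length: 6
'@' character: 1
Domain length: 4
'.' character: 1
TLD length: 6
Total = 6 + 1 + 4 + 1 + 6 = 18

18


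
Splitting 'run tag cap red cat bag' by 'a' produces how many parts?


Splitting by 'a' breaks the string at each occurrence of the separator.
Text: 'run tag cap red cat bag'
Parts after split:
  Part 1: 'run t'
  Part 2: 'g c'
  Part 3: 'p red c'
  Part 4: 't b'
  Part 5: 'g'
Total parts: 5

5


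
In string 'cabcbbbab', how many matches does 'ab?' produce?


Pattern 'ab?' matches 'a' optionally followed by 'b'.
String: 'cabcbbbab'
Scanning left to right for 'a' then checking next char:
  Match 1: 'ab' (a followed by b)
  Match 2: 'ab' (a followed by b)
Total matches: 2

2


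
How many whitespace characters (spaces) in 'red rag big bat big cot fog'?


\s matches whitespace characters (spaces, tabs, etc.).
Text: 'red rag big bat big cot fog'
This text has 7 words separated by spaces.
Number of spaces = number of words - 1 = 7 - 1 = 6

6


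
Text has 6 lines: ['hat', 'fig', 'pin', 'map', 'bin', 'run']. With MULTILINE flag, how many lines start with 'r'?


With MULTILINE flag, ^ matches the start of each line.
Lines: ['hat', 'fig', 'pin', 'map', 'bin', 'run']
Checking which lines start with 'r':
  Line 1: 'hat' -> no
  Line 2: 'fig' -> no
  Line 3: 'pin' -> no
  Line 4: 'map' -> no
  Line 5: 'bin' -> no
  Line 6: 'run' -> MATCH
Matching lines: ['run']
Count: 1

1


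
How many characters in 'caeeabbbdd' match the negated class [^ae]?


Negated class [^ae] matches any char NOT in {a, e}
Scanning 'caeeabbbdd':
  pos 0: 'c' -> MATCH
  pos 1: 'a' -> no (excluded)
  pos 2: 'e' -> no (excluded)
  pos 3: 'e' -> no (excluded)
  pos 4: 'a' -> no (excluded)
  pos 5: 'b' -> MATCH
  pos 6: 'b' -> MATCH
  pos 7: 'b' -> MATCH
  pos 8: 'd' -> MATCH
  pos 9: 'd' -> MATCH
Total matches: 6

6


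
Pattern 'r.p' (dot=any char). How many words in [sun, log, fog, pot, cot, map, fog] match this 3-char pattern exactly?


Pattern 'r.p' means: starts with 'r', any single char, ends with 'p'.
Checking each word (must be exactly 3 chars):
  'sun' (len=3): no
  'log' (len=3): no
  'fog' (len=3): no
  'pot' (len=3): no
  'cot' (len=3): no
  'map' (len=3): no
  'fog' (len=3): no
Matching words: []
Total: 0

0


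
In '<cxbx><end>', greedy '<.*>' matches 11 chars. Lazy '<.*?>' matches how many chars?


Greedy '<.*>' tries to match as MUCH as possible.
Lazy '<.*?>' tries to match as LITTLE as possible.

String: '<cxbx><end>'
Greedy '<.*>' starts at first '<' and extends to the LAST '>': '<cxbx><end>' (11 chars)
Lazy '<.*?>' starts at first '<' and stops at the FIRST '>': '<cxbx>' (6 chars)

6


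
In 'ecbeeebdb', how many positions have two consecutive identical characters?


Looking for consecutive identical characters in 'ecbeeebdb':
  pos 0-1: 'e' vs 'c' -> different
  pos 1-2: 'c' vs 'b' -> different
  pos 2-3: 'b' vs 'e' -> different
  pos 3-4: 'e' vs 'e' -> MATCH ('ee')
  pos 4-5: 'e' vs 'e' -> MATCH ('ee')
  pos 5-6: 'e' vs 'b' -> different
  pos 6-7: 'b' vs 'd' -> different
  pos 7-8: 'd' vs 'b' -> different
Consecutive identical pairs: ['ee', 'ee']
Count: 2

2


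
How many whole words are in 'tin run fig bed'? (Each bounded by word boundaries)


Word boundaries (\b) mark the start/end of each word.
Text: 'tin run fig bed'
Splitting by whitespace:
  Word 1: 'tin'
  Word 2: 'run'
  Word 3: 'fig'
  Word 4: 'bed'
Total whole words: 4

4


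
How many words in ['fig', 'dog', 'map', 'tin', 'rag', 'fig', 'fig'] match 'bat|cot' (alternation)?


Alternation 'bat|cot' matches either 'bat' or 'cot'.
Checking each word:
  'fig' -> no
  'dog' -> no
  'map' -> no
  'tin' -> no
  'rag' -> no
  'fig' -> no
  'fig' -> no
Matches: []
Count: 0

0


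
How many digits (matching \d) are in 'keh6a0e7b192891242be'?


\d matches any digit 0-9.
Scanning 'keh6a0e7b192891242be':
  pos 3: '6' -> DIGIT
  pos 5: '0' -> DIGIT
  pos 7: '7' -> DIGIT
  pos 9: '1' -> DIGIT
  pos 10: '9' -> DIGIT
  pos 11: '2' -> DIGIT
  pos 12: '8' -> DIGIT
  pos 13: '9' -> DIGIT
  pos 14: '1' -> DIGIT
  pos 15: '2' -> DIGIT
  pos 16: '4' -> DIGIT
  pos 17: '2' -> DIGIT
Digits found: ['6', '0', '7', '1', '9', '2', '8', '9', '1', '2', '4', '2']
Total: 12

12


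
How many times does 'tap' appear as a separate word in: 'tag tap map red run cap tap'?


Scanning each word for exact match 'tap':
  Word 1: 'tag' -> no
  Word 2: 'tap' -> MATCH
  Word 3: 'map' -> no
  Word 4: 'red' -> no
  Word 5: 'run' -> no
  Word 6: 'cap' -> no
  Word 7: 'tap' -> MATCH
Total matches: 2

2


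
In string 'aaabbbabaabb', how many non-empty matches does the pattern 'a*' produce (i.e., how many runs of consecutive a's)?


Pattern 'a*' matches zero or more a's. We want non-empty runs of consecutive a's.
String: 'aaabbbabaabb'
Walking through the string to find runs of a's:
  Run 1: positions 0-2 -> 'aaa'
  Run 2: positions 6-6 -> 'a'
  Run 3: positions 8-9 -> 'aa'
Non-empty runs found: ['aaa', 'a', 'aa']
Count: 3

3


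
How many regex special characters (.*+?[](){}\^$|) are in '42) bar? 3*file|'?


Regex special characters are: . * + ? [ ] ( ) { } \ ^ $ |
Scanning '42) bar? 3*file|':
  pos 2: ')' -> SPECIAL
  pos 7: '?' -> SPECIAL
  pos 10: '*' -> SPECIAL
  pos 15: '|' -> SPECIAL
Special chars found: [')', '?', '*', '|']
Total: 4

4


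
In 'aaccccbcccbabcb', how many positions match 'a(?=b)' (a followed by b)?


Lookahead 'a(?=b)' matches 'a' only when followed by 'b'.
String: 'aaccccbcccbabcb'
Checking each position where char is 'a':
  pos 0: 'a' -> no (next='a')
  pos 1: 'a' -> no (next='c')
  pos 11: 'a' -> MATCH (next='b')
Matching positions: [11]
Count: 1

1


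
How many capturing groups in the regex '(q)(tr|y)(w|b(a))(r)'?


To count capturing groups, count each '(' that starts a group.
Pattern: '(q)(tr|y)(w|b(a))(r)'
Walking through the pattern:
  Position 0: '(' -> group #1
  Position 3: '(' -> group #2
  Position 9: '(' -> group #3
  Position 13: '(' -> group #4
  Position 17: '(' -> group #5
Total capturing groups: 5

5


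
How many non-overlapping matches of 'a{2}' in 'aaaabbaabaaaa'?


Pattern 'a{2}' matches exactly 2 consecutive a's (greedy, non-overlapping).
String: 'aaaabbaabaaaa'
Scanning for runs of a's:
  Run at pos 0: 'aaaa' (length 4) -> 2 match(es)
  Run at pos 6: 'aa' (length 2) -> 1 match(es)
  Run at pos 9: 'aaaa' (length 4) -> 2 match(es)
Matches found: ['aa', 'aa', 'aa', 'aa', 'aa']
Total: 5

5


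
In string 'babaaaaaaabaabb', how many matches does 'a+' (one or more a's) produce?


Pattern 'a+' matches one or more consecutive a's.
String: 'babaaaaaaabaabb'
Scanning for runs of a:
  Match 1: 'a' (length 1)
  Match 2: 'aaaaaaa' (length 7)
  Match 3: 'aa' (length 2)
Total matches: 3

3


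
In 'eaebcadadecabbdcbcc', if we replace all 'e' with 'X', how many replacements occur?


re.sub('e', 'X', text) replaces every occurrence of 'e' with 'X'.
Text: 'eaebcadadecabbdcbcc'
Scanning for 'e':
  pos 0: 'e' -> replacement #1
  pos 2: 'e' -> replacement #2
  pos 9: 'e' -> replacement #3
Total replacements: 3

3


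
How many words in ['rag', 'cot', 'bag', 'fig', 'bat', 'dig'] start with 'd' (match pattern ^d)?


Pattern ^d anchors to start of word. Check which words begin with 'd':
  'rag' -> no
  'cot' -> no
  'bag' -> no
  'fig' -> no
  'bat' -> no
  'dig' -> MATCH (starts with 'd')
Matching words: ['dig']
Count: 1

1


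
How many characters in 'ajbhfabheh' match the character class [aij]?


Character class [aij] matches any of: {a, i, j}
Scanning string 'ajbhfabheh' character by character:
  pos 0: 'a' -> MATCH
  pos 1: 'j' -> MATCH
  pos 2: 'b' -> no
  pos 3: 'h' -> no
  pos 4: 'f' -> no
  pos 5: 'a' -> MATCH
  pos 6: 'b' -> no
  pos 7: 'h' -> no
  pos 8: 'e' -> no
  pos 9: 'h' -> no
Total matches: 3

3


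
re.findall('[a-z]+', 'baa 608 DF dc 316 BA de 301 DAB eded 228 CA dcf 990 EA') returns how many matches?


Pattern '[a-z]+' finds one or more lowercase letters.
Text: 'baa 608 DF dc 316 BA de 301 DAB eded 228 CA dcf 990 EA'
Scanning for matches:
  Match 1: 'baa'
  Match 2: 'dc'
  Match 3: 'de'
  Match 4: 'eded'
  Match 5: 'dcf'
Total matches: 5

5


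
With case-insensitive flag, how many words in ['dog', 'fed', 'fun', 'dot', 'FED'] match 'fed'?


Case-insensitive matching: compare each word's lowercase form to 'fed'.
  'dog' -> lower='dog' -> no
  'fed' -> lower='fed' -> MATCH
  'fun' -> lower='fun' -> no
  'dot' -> lower='dot' -> no
  'FED' -> lower='fed' -> MATCH
Matches: ['fed', 'FED']
Count: 2

2


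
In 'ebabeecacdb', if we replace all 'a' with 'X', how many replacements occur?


re.sub('a', 'X', text) replaces every occurrence of 'a' with 'X'.
Text: 'ebabeecacdb'
Scanning for 'a':
  pos 2: 'a' -> replacement #1
  pos 7: 'a' -> replacement #2
Total replacements: 2

2


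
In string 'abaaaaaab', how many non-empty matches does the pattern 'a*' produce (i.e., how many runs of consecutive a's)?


Pattern 'a*' matches zero or more a's. We want non-empty runs of consecutive a's.
String: 'abaaaaaab'
Walking through the string to find runs of a's:
  Run 1: positions 0-0 -> 'a'
  Run 2: positions 2-7 -> 'aaaaaa'
Non-empty runs found: ['a', 'aaaaaa']
Count: 2

2


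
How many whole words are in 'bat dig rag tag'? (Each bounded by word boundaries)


Word boundaries (\b) mark the start/end of each word.
Text: 'bat dig rag tag'
Splitting by whitespace:
  Word 1: 'bat'
  Word 2: 'dig'
  Word 3: 'rag'
  Word 4: 'tag'
Total whole words: 4

4


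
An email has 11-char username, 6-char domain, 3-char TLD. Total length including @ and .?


An email address has format: username@domain.tld
Username length: 11
'@' character: 1
Domain length: 6
'.' character: 1
TLD length: 3
Total = 11 + 1 + 6 + 1 + 3 = 22

22


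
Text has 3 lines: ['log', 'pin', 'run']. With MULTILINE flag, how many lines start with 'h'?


With MULTILINE flag, ^ matches the start of each line.
Lines: ['log', 'pin', 'run']
Checking which lines start with 'h':
  Line 1: 'log' -> no
  Line 2: 'pin' -> no
  Line 3: 'run' -> no
Matching lines: []
Count: 0

0


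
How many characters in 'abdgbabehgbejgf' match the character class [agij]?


Character class [agij] matches any of: {a, g, i, j}
Scanning string 'abdgbabehgbejgf' character by character:
  pos 0: 'a' -> MATCH
  pos 1: 'b' -> no
  pos 2: 'd' -> no
  pos 3: 'g' -> MATCH
  pos 4: 'b' -> no
  pos 5: 'a' -> MATCH
  pos 6: 'b' -> no
  pos 7: 'e' -> no
  pos 8: 'h' -> no
  pos 9: 'g' -> MATCH
  pos 10: 'b' -> no
  pos 11: 'e' -> no
  pos 12: 'j' -> MATCH
  pos 13: 'g' -> MATCH
  pos 14: 'f' -> no
Total matches: 6

6


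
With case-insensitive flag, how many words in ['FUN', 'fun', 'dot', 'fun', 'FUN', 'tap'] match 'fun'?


Case-insensitive matching: compare each word's lowercase form to 'fun'.
  'FUN' -> lower='fun' -> MATCH
  'fun' -> lower='fun' -> MATCH
  'dot' -> lower='dot' -> no
  'fun' -> lower='fun' -> MATCH
  'FUN' -> lower='fun' -> MATCH
  'tap' -> lower='tap' -> no
Matches: ['FUN', 'fun', 'fun', 'FUN']
Count: 4

4


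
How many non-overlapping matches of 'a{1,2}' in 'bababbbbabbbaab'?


Pattern 'a{1,2}' matches between 1 and 2 consecutive a's (greedy).
String: 'bababbbbabbbaab'
Finding runs of a's and applying greedy matching:
  Run at pos 1: 'a' (length 1)
  Run at pos 3: 'a' (length 1)
  Run at pos 8: 'a' (length 1)
  Run at pos 12: 'aa' (length 2)
Matches: ['a', 'a', 'a', 'aa']
Count: 4

4


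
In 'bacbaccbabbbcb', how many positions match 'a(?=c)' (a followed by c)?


Lookahead 'a(?=c)' matches 'a' only when followed by 'c'.
String: 'bacbaccbabbbcb'
Checking each position where char is 'a':
  pos 1: 'a' -> MATCH (next='c')
  pos 4: 'a' -> MATCH (next='c')
  pos 8: 'a' -> no (next='b')
Matching positions: [1, 4]
Count: 2

2


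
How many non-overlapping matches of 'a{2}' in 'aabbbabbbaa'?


Pattern 'a{2}' matches exactly 2 consecutive a's (greedy, non-overlapping).
String: 'aabbbabbbaa'
Scanning for runs of a's:
  Run at pos 0: 'aa' (length 2) -> 1 match(es)
  Run at pos 5: 'a' (length 1) -> 0 match(es)
  Run at pos 9: 'aa' (length 2) -> 1 match(es)
Matches found: ['aa', 'aa']
Total: 2

2


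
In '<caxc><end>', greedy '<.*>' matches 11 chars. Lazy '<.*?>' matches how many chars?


Greedy '<.*>' tries to match as MUCH as possible.
Lazy '<.*?>' tries to match as LITTLE as possible.

String: '<caxc><end>'
Greedy '<.*>' starts at first '<' and extends to the LAST '>': '<caxc><end>' (11 chars)
Lazy '<.*?>' starts at first '<' and stops at the FIRST '>': '<caxc>' (6 chars)

6


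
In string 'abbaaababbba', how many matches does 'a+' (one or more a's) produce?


Pattern 'a+' matches one or more consecutive a's.
String: 'abbaaababbba'
Scanning for runs of a:
  Match 1: 'a' (length 1)
  Match 2: 'aaa' (length 3)
  Match 3: 'a' (length 1)
  Match 4: 'a' (length 1)
Total matches: 4

4


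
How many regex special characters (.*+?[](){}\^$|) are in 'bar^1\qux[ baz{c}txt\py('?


Regex special characters are: . * + ? [ ] ( ) { } \ ^ $ |
Scanning 'bar^1\qux[ baz{c}txt\py(':
  pos 3: '^' -> SPECIAL
  pos 5: '\' -> SPECIAL
  pos 9: '[' -> SPECIAL
  pos 14: '{' -> SPECIAL
  pos 16: '}' -> SPECIAL
  pos 20: '\' -> SPECIAL
  pos 23: '(' -> SPECIAL
Special chars found: ['^', '\\', '[', '{', '}', '\\', '(']
Total: 7

7


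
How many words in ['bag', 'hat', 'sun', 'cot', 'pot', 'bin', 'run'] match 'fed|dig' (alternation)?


Alternation 'fed|dig' matches either 'fed' or 'dig'.
Checking each word:
  'bag' -> no
  'hat' -> no
  'sun' -> no
  'cot' -> no
  'pot' -> no
  'bin' -> no
  'run' -> no
Matches: []
Count: 0

0


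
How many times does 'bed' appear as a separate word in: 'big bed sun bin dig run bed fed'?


Scanning each word for exact match 'bed':
  Word 1: 'big' -> no
  Word 2: 'bed' -> MATCH
  Word 3: 'sun' -> no
  Word 4: 'bin' -> no
  Word 5: 'dig' -> no
  Word 6: 'run' -> no
  Word 7: 'bed' -> MATCH
  Word 8: 'fed' -> no
Total matches: 2

2


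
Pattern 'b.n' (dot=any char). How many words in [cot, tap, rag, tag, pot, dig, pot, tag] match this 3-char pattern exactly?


Pattern 'b.n' means: starts with 'b', any single char, ends with 'n'.
Checking each word (must be exactly 3 chars):
  'cot' (len=3): no
  'tap' (len=3): no
  'rag' (len=3): no
  'tag' (len=3): no
  'pot' (len=3): no
  'dig' (len=3): no
  'pot' (len=3): no
  'tag' (len=3): no
Matching words: []
Total: 0

0


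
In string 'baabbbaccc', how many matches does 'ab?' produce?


Pattern 'ab?' matches 'a' optionally followed by 'b'.
String: 'baabbbaccc'
Scanning left to right for 'a' then checking next char:
  Match 1: 'a' (a not followed by b)
  Match 2: 'ab' (a followed by b)
  Match 3: 'a' (a not followed by b)
Total matches: 3

3


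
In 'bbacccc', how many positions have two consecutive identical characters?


Looking for consecutive identical characters in 'bbacccc':
  pos 0-1: 'b' vs 'b' -> MATCH ('bb')
  pos 1-2: 'b' vs 'a' -> different
  pos 2-3: 'a' vs 'c' -> different
  pos 3-4: 'c' vs 'c' -> MATCH ('cc')
  pos 4-5: 'c' vs 'c' -> MATCH ('cc')
  pos 5-6: 'c' vs 'c' -> MATCH ('cc')
Consecutive identical pairs: ['bb', 'cc', 'cc', 'cc']
Count: 4

4


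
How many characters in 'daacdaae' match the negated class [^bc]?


Negated class [^bc] matches any char NOT in {b, c}
Scanning 'daacdaae':
  pos 0: 'd' -> MATCH
  pos 1: 'a' -> MATCH
  pos 2: 'a' -> MATCH
  pos 3: 'c' -> no (excluded)
  pos 4: 'd' -> MATCH
  pos 5: 'a' -> MATCH
  pos 6: 'a' -> MATCH
  pos 7: 'e' -> MATCH
Total matches: 7

7


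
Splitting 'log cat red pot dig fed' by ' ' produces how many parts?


Splitting by ' ' breaks the string at each occurrence of the separator.
Text: 'log cat red pot dig fed'
Parts after split:
  Part 1: 'log'
  Part 2: 'cat'
  Part 3: 'red'
  Part 4: 'pot'
  Part 5: 'dig'
  Part 6: 'fed'
Total parts: 6

6


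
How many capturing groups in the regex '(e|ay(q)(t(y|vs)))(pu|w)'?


To count capturing groups, count each '(' that starts a group.
Pattern: '(e|ay(q)(t(y|vs)))(pu|w)'
Walking through the pattern:
  Position 0: '(' -> group #1
  Position 5: '(' -> group #2
  Position 8: '(' -> group #3
  Position 10: '(' -> group #4
  Position 18: '(' -> group #5
Total capturing groups: 5

5


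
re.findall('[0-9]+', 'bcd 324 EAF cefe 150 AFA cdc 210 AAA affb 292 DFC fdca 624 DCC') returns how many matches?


Pattern '[0-9]+' finds one or more digits.
Text: 'bcd 324 EAF cefe 150 AFA cdc 210 AAA affb 292 DFC fdca 624 DCC'
Scanning for matches:
  Match 1: '324'
  Match 2: '150'
  Match 3: '210'
  Match 4: '292'
  Match 5: '624'
Total matches: 5

5


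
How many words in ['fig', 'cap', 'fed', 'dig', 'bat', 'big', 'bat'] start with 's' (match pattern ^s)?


Pattern ^s anchors to start of word. Check which words begin with 's':
  'fig' -> no
  'cap' -> no
  'fed' -> no
  'dig' -> no
  'bat' -> no
  'big' -> no
  'bat' -> no
Matching words: []
Count: 0

0


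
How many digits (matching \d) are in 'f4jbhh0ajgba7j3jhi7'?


\d matches any digit 0-9.
Scanning 'f4jbhh0ajgba7j3jhi7':
  pos 1: '4' -> DIGIT
  pos 6: '0' -> DIGIT
  pos 12: '7' -> DIGIT
  pos 14: '3' -> DIGIT
  pos 18: '7' -> DIGIT
Digits found: ['4', '0', '7', '3', '7']
Total: 5

5


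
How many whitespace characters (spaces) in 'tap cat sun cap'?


\s matches whitespace characters (spaces, tabs, etc.).
Text: 'tap cat sun cap'
This text has 4 words separated by spaces.
Number of spaces = number of words - 1 = 4 - 1 = 3

3


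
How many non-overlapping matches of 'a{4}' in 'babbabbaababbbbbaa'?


Pattern 'a{4}' matches exactly 4 consecutive a's (greedy, non-overlapping).
String: 'babbabbaababbbbbaa'
Scanning for runs of a's:
  Run at pos 1: 'a' (length 1) -> 0 match(es)
  Run at pos 4: 'a' (length 1) -> 0 match(es)
  Run at pos 7: 'aa' (length 2) -> 0 match(es)
  Run at pos 10: 'a' (length 1) -> 0 match(es)
  Run at pos 16: 'aa' (length 2) -> 0 match(es)
Matches found: []
Total: 0

0


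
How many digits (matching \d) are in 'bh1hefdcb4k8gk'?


\d matches any digit 0-9.
Scanning 'bh1hefdcb4k8gk':
  pos 2: '1' -> DIGIT
  pos 9: '4' -> DIGIT
  pos 11: '8' -> DIGIT
Digits found: ['1', '4', '8']
Total: 3

3


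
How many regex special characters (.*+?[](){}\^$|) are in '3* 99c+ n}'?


Regex special characters are: . * + ? [ ] ( ) { } \ ^ $ |
Scanning '3* 99c+ n}':
  pos 1: '*' -> SPECIAL
  pos 6: '+' -> SPECIAL
  pos 9: '}' -> SPECIAL
Special chars found: ['*', '+', '}']
Total: 3

3


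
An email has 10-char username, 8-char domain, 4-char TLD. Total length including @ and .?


An email address has format: username@domain.tld
Username length: 10
'@' character: 1
Domain length: 8
'.' character: 1
TLD length: 4
Total = 10 + 1 + 8 + 1 + 4 = 24

24


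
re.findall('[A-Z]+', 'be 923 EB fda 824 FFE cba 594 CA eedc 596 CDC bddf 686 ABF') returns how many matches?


Pattern '[A-Z]+' finds one or more uppercase letters.
Text: 'be 923 EB fda 824 FFE cba 594 CA eedc 596 CDC bddf 686 ABF'
Scanning for matches:
  Match 1: 'EB'
  Match 2: 'FFE'
  Match 3: 'CA'
  Match 4: 'CDC'
  Match 5: 'ABF'
Total matches: 5

5


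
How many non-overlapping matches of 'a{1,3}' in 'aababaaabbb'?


Pattern 'a{1,3}' matches between 1 and 3 consecutive a's (greedy).
String: 'aababaaabbb'
Finding runs of a's and applying greedy matching:
  Run at pos 0: 'aa' (length 2)
  Run at pos 3: 'a' (length 1)
  Run at pos 5: 'aaa' (length 3)
Matches: ['aa', 'a', 'aaa']
Count: 3

3


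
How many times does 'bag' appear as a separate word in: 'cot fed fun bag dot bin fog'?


Scanning each word for exact match 'bag':
  Word 1: 'cot' -> no
  Word 2: 'fed' -> no
  Word 3: 'fun' -> no
  Word 4: 'bag' -> MATCH
  Word 5: 'dot' -> no
  Word 6: 'bin' -> no
  Word 7: 'fog' -> no
Total matches: 1

1
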